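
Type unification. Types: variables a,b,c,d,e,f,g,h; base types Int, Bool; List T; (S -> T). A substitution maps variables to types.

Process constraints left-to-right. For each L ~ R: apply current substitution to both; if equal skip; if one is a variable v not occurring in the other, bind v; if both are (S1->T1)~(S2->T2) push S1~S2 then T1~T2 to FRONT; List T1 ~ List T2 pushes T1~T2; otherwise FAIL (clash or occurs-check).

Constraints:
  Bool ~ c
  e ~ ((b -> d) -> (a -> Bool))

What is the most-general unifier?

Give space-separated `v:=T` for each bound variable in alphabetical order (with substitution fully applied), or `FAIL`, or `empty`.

Answer: c:=Bool e:=((b -> d) -> (a -> Bool))

Derivation:
step 1: unify Bool ~ c  [subst: {-} | 1 pending]
  bind c := Bool
step 2: unify e ~ ((b -> d) -> (a -> Bool))  [subst: {c:=Bool} | 0 pending]
  bind e := ((b -> d) -> (a -> Bool))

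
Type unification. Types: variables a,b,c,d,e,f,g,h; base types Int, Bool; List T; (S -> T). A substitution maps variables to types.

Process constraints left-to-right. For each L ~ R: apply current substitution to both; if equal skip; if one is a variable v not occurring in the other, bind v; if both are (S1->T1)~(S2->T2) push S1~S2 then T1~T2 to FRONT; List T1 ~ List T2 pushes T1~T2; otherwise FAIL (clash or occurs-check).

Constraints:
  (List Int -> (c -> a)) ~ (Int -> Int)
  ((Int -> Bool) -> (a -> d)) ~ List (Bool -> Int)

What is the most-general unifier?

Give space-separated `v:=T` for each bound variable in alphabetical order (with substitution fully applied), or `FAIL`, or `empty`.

Answer: FAIL

Derivation:
step 1: unify (List Int -> (c -> a)) ~ (Int -> Int)  [subst: {-} | 1 pending]
  -> decompose arrow: push List Int~Int, (c -> a)~Int
step 2: unify List Int ~ Int  [subst: {-} | 2 pending]
  clash: List Int vs Int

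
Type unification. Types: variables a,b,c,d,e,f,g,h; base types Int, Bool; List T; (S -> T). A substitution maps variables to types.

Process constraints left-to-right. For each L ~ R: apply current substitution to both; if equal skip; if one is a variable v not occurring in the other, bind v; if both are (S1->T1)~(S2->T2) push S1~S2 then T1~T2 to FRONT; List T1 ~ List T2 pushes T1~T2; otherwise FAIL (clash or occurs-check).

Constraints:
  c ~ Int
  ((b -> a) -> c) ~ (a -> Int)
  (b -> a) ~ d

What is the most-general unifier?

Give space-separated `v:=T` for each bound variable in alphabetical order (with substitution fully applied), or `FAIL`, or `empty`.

Answer: FAIL

Derivation:
step 1: unify c ~ Int  [subst: {-} | 2 pending]
  bind c := Int
step 2: unify ((b -> a) -> Int) ~ (a -> Int)  [subst: {c:=Int} | 1 pending]
  -> decompose arrow: push (b -> a)~a, Int~Int
step 3: unify (b -> a) ~ a  [subst: {c:=Int} | 2 pending]
  occurs-check fail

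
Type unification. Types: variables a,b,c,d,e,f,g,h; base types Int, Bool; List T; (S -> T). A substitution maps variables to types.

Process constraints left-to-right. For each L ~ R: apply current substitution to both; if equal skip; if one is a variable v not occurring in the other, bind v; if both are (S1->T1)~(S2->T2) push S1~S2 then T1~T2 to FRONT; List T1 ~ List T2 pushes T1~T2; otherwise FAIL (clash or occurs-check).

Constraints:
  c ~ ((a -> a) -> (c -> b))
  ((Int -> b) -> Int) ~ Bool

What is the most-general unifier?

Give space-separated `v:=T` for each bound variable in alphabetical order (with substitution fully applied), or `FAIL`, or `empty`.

Answer: FAIL

Derivation:
step 1: unify c ~ ((a -> a) -> (c -> b))  [subst: {-} | 1 pending]
  occurs-check fail: c in ((a -> a) -> (c -> b))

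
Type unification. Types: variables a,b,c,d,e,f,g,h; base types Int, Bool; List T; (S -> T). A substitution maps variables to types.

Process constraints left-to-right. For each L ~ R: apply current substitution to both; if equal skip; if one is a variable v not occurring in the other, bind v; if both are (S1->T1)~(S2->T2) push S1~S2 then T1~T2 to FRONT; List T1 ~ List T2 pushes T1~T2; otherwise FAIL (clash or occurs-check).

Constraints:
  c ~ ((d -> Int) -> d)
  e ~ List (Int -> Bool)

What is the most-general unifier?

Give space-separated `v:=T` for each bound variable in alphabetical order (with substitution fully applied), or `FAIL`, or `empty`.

Answer: c:=((d -> Int) -> d) e:=List (Int -> Bool)

Derivation:
step 1: unify c ~ ((d -> Int) -> d)  [subst: {-} | 1 pending]
  bind c := ((d -> Int) -> d)
step 2: unify e ~ List (Int -> Bool)  [subst: {c:=((d -> Int) -> d)} | 0 pending]
  bind e := List (Int -> Bool)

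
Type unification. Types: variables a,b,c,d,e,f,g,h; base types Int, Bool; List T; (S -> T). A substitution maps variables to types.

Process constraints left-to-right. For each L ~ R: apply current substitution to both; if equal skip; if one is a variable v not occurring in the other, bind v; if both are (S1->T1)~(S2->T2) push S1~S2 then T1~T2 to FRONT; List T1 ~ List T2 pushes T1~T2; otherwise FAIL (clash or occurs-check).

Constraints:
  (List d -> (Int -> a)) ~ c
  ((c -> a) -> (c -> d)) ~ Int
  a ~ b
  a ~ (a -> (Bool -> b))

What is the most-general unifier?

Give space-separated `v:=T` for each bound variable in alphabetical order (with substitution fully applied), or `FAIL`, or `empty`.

Answer: FAIL

Derivation:
step 1: unify (List d -> (Int -> a)) ~ c  [subst: {-} | 3 pending]
  bind c := (List d -> (Int -> a))
step 2: unify (((List d -> (Int -> a)) -> a) -> ((List d -> (Int -> a)) -> d)) ~ Int  [subst: {c:=(List d -> (Int -> a))} | 2 pending]
  clash: (((List d -> (Int -> a)) -> a) -> ((List d -> (Int -> a)) -> d)) vs Int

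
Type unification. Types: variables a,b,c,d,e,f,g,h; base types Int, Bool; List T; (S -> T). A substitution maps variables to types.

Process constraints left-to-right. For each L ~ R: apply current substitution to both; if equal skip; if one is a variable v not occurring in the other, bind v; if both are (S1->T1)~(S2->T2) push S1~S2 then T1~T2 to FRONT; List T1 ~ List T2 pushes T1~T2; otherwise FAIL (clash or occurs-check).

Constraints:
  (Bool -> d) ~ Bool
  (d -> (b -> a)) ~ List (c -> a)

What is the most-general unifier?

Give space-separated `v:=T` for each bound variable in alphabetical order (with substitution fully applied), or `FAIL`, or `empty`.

step 1: unify (Bool -> d) ~ Bool  [subst: {-} | 1 pending]
  clash: (Bool -> d) vs Bool

Answer: FAIL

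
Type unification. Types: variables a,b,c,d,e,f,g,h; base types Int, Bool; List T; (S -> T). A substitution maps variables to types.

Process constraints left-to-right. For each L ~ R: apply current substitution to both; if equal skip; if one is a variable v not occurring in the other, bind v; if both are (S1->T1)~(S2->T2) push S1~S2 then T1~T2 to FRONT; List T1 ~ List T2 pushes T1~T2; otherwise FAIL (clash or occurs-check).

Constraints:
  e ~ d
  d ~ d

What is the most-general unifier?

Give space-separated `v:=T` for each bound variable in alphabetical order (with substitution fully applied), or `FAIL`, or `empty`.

Answer: e:=d

Derivation:
step 1: unify e ~ d  [subst: {-} | 1 pending]
  bind e := d
step 2: unify d ~ d  [subst: {e:=d} | 0 pending]
  -> identical, skip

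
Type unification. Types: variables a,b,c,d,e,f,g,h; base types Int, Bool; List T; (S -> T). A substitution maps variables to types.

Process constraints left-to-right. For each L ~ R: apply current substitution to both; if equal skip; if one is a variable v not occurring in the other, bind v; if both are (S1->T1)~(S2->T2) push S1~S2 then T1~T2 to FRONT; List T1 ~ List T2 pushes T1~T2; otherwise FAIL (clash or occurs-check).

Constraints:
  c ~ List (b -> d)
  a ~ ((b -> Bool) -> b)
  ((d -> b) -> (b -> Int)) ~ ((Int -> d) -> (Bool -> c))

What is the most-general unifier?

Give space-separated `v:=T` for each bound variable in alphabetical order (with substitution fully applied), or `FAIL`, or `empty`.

step 1: unify c ~ List (b -> d)  [subst: {-} | 2 pending]
  bind c := List (b -> d)
step 2: unify a ~ ((b -> Bool) -> b)  [subst: {c:=List (b -> d)} | 1 pending]
  bind a := ((b -> Bool) -> b)
step 3: unify ((d -> b) -> (b -> Int)) ~ ((Int -> d) -> (Bool -> List (b -> d)))  [subst: {c:=List (b -> d), a:=((b -> Bool) -> b)} | 0 pending]
  -> decompose arrow: push (d -> b)~(Int -> d), (b -> Int)~(Bool -> List (b -> d))
step 4: unify (d -> b) ~ (Int -> d)  [subst: {c:=List (b -> d), a:=((b -> Bool) -> b)} | 1 pending]
  -> decompose arrow: push d~Int, b~d
step 5: unify d ~ Int  [subst: {c:=List (b -> d), a:=((b -> Bool) -> b)} | 2 pending]
  bind d := Int
step 6: unify b ~ Int  [subst: {c:=List (b -> d), a:=((b -> Bool) -> b), d:=Int} | 1 pending]
  bind b := Int
step 7: unify (Int -> Int) ~ (Bool -> List (Int -> Int))  [subst: {c:=List (b -> d), a:=((b -> Bool) -> b), d:=Int, b:=Int} | 0 pending]
  -> decompose arrow: push Int~Bool, Int~List (Int -> Int)
step 8: unify Int ~ Bool  [subst: {c:=List (b -> d), a:=((b -> Bool) -> b), d:=Int, b:=Int} | 1 pending]
  clash: Int vs Bool

Answer: FAIL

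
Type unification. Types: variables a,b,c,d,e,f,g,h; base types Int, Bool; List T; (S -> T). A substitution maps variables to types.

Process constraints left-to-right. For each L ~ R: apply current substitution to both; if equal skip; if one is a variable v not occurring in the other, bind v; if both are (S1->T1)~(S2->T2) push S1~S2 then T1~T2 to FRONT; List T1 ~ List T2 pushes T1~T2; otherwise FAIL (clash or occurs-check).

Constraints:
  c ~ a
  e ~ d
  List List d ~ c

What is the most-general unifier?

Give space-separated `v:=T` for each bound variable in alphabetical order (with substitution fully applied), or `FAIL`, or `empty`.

step 1: unify c ~ a  [subst: {-} | 2 pending]
  bind c := a
step 2: unify e ~ d  [subst: {c:=a} | 1 pending]
  bind e := d
step 3: unify List List d ~ a  [subst: {c:=a, e:=d} | 0 pending]
  bind a := List List d

Answer: a:=List List d c:=List List d e:=d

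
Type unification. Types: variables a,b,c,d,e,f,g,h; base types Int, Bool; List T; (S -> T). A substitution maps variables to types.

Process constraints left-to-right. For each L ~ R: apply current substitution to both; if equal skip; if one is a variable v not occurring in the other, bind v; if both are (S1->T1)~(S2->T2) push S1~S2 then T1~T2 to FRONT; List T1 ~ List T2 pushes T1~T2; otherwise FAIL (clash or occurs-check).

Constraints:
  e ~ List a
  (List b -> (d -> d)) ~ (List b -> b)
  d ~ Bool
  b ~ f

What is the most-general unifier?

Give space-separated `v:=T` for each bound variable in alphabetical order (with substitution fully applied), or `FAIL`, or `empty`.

step 1: unify e ~ List a  [subst: {-} | 3 pending]
  bind e := List a
step 2: unify (List b -> (d -> d)) ~ (List b -> b)  [subst: {e:=List a} | 2 pending]
  -> decompose arrow: push List b~List b, (d -> d)~b
step 3: unify List b ~ List b  [subst: {e:=List a} | 3 pending]
  -> identical, skip
step 4: unify (d -> d) ~ b  [subst: {e:=List a} | 2 pending]
  bind b := (d -> d)
step 5: unify d ~ Bool  [subst: {e:=List a, b:=(d -> d)} | 1 pending]
  bind d := Bool
step 6: unify (Bool -> Bool) ~ f  [subst: {e:=List a, b:=(d -> d), d:=Bool} | 0 pending]
  bind f := (Bool -> Bool)

Answer: b:=(Bool -> Bool) d:=Bool e:=List a f:=(Bool -> Bool)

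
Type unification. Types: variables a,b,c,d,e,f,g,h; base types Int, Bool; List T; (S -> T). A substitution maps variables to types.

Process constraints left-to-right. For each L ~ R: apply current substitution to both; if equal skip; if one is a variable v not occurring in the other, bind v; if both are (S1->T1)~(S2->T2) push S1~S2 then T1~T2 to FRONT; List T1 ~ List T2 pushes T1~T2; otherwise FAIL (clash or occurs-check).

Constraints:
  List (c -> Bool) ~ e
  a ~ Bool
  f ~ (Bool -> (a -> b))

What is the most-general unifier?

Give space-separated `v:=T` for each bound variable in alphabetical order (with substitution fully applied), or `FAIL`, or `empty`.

step 1: unify List (c -> Bool) ~ e  [subst: {-} | 2 pending]
  bind e := List (c -> Bool)
step 2: unify a ~ Bool  [subst: {e:=List (c -> Bool)} | 1 pending]
  bind a := Bool
step 3: unify f ~ (Bool -> (Bool -> b))  [subst: {e:=List (c -> Bool), a:=Bool} | 0 pending]
  bind f := (Bool -> (Bool -> b))

Answer: a:=Bool e:=List (c -> Bool) f:=(Bool -> (Bool -> b))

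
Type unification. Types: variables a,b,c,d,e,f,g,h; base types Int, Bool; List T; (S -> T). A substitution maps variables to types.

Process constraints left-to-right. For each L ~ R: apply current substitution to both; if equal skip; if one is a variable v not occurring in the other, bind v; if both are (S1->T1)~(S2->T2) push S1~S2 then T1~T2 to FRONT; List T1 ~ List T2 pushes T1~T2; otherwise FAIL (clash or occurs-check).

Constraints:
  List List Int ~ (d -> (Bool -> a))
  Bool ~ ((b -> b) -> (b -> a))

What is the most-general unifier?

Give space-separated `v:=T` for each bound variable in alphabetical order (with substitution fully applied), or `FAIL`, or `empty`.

step 1: unify List List Int ~ (d -> (Bool -> a))  [subst: {-} | 1 pending]
  clash: List List Int vs (d -> (Bool -> a))

Answer: FAIL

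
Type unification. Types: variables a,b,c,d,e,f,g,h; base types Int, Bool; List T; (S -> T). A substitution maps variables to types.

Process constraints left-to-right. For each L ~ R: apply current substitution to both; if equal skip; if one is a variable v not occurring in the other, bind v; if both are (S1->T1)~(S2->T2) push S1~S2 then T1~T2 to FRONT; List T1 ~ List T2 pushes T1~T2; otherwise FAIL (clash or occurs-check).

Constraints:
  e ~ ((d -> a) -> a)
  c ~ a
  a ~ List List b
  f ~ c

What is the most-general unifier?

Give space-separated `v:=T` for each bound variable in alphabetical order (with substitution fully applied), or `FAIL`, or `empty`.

Answer: a:=List List b c:=List List b e:=((d -> List List b) -> List List b) f:=List List b

Derivation:
step 1: unify e ~ ((d -> a) -> a)  [subst: {-} | 3 pending]
  bind e := ((d -> a) -> a)
step 2: unify c ~ a  [subst: {e:=((d -> a) -> a)} | 2 pending]
  bind c := a
step 3: unify a ~ List List b  [subst: {e:=((d -> a) -> a), c:=a} | 1 pending]
  bind a := List List b
step 4: unify f ~ List List b  [subst: {e:=((d -> a) -> a), c:=a, a:=List List b} | 0 pending]
  bind f := List List b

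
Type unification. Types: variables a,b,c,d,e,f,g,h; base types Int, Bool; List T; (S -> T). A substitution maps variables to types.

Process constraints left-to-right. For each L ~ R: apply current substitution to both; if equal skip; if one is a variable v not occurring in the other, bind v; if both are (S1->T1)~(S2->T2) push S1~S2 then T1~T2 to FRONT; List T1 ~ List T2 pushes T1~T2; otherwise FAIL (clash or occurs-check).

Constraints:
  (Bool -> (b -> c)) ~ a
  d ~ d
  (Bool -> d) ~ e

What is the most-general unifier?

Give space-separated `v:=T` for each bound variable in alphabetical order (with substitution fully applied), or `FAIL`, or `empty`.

Answer: a:=(Bool -> (b -> c)) e:=(Bool -> d)

Derivation:
step 1: unify (Bool -> (b -> c)) ~ a  [subst: {-} | 2 pending]
  bind a := (Bool -> (b -> c))
step 2: unify d ~ d  [subst: {a:=(Bool -> (b -> c))} | 1 pending]
  -> identical, skip
step 3: unify (Bool -> d) ~ e  [subst: {a:=(Bool -> (b -> c))} | 0 pending]
  bind e := (Bool -> d)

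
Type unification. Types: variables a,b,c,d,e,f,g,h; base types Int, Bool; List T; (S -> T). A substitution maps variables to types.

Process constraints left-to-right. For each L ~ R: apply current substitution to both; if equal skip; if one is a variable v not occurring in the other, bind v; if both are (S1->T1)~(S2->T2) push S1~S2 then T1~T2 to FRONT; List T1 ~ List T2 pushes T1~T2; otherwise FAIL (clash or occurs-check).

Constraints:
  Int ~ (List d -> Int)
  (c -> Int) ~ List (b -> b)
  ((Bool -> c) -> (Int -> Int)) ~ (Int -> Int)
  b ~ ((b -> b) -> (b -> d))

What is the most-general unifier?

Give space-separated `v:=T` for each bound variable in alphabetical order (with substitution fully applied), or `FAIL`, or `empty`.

Answer: FAIL

Derivation:
step 1: unify Int ~ (List d -> Int)  [subst: {-} | 3 pending]
  clash: Int vs (List d -> Int)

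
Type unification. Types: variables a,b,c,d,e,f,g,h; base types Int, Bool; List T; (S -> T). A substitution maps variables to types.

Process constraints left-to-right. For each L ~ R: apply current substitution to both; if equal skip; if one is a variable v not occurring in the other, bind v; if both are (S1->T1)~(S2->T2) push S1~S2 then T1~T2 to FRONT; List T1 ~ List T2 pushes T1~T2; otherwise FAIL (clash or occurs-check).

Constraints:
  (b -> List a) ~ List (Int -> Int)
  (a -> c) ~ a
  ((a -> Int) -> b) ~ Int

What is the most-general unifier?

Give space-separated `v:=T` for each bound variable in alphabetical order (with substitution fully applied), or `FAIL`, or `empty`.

step 1: unify (b -> List a) ~ List (Int -> Int)  [subst: {-} | 2 pending]
  clash: (b -> List a) vs List (Int -> Int)

Answer: FAIL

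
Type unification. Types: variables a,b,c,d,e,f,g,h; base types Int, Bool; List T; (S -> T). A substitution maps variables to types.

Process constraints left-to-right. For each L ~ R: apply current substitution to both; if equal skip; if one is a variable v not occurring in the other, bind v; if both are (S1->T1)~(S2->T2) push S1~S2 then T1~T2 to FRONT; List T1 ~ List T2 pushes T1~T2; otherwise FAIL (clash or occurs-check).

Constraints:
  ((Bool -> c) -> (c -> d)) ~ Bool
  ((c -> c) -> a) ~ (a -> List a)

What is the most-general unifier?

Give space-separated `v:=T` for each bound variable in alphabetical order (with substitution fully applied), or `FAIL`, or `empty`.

step 1: unify ((Bool -> c) -> (c -> d)) ~ Bool  [subst: {-} | 1 pending]
  clash: ((Bool -> c) -> (c -> d)) vs Bool

Answer: FAIL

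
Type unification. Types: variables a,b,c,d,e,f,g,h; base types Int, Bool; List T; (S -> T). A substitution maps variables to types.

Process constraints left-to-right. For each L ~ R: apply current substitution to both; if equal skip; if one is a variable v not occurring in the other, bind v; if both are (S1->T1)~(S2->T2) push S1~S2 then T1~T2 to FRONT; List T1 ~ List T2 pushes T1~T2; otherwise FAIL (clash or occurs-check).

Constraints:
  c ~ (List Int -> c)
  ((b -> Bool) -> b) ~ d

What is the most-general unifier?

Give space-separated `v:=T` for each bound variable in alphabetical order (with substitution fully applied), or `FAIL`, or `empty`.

Answer: FAIL

Derivation:
step 1: unify c ~ (List Int -> c)  [subst: {-} | 1 pending]
  occurs-check fail: c in (List Int -> c)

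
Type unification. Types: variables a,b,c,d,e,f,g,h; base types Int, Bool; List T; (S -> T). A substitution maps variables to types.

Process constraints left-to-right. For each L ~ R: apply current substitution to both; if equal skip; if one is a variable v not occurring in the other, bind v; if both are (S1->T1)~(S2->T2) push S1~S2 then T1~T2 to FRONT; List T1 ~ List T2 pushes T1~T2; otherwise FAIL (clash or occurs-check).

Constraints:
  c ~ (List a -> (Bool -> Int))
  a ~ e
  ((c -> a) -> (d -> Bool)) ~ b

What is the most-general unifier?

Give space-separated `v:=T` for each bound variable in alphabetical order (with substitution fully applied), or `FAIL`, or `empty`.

step 1: unify c ~ (List a -> (Bool -> Int))  [subst: {-} | 2 pending]
  bind c := (List a -> (Bool -> Int))
step 2: unify a ~ e  [subst: {c:=(List a -> (Bool -> Int))} | 1 pending]
  bind a := e
step 3: unify (((List e -> (Bool -> Int)) -> e) -> (d -> Bool)) ~ b  [subst: {c:=(List a -> (Bool -> Int)), a:=e} | 0 pending]
  bind b := (((List e -> (Bool -> Int)) -> e) -> (d -> Bool))

Answer: a:=e b:=(((List e -> (Bool -> Int)) -> e) -> (d -> Bool)) c:=(List e -> (Bool -> Int))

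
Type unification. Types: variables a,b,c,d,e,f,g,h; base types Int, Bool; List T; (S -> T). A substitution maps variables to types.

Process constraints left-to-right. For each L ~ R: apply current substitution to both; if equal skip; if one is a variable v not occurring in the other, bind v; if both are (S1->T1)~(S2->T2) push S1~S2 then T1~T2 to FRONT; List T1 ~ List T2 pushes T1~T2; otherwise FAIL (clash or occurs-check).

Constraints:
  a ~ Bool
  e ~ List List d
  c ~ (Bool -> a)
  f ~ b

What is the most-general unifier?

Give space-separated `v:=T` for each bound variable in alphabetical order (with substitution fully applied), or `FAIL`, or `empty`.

step 1: unify a ~ Bool  [subst: {-} | 3 pending]
  bind a := Bool
step 2: unify e ~ List List d  [subst: {a:=Bool} | 2 pending]
  bind e := List List d
step 3: unify c ~ (Bool -> Bool)  [subst: {a:=Bool, e:=List List d} | 1 pending]
  bind c := (Bool -> Bool)
step 4: unify f ~ b  [subst: {a:=Bool, e:=List List d, c:=(Bool -> Bool)} | 0 pending]
  bind f := b

Answer: a:=Bool c:=(Bool -> Bool) e:=List List d f:=b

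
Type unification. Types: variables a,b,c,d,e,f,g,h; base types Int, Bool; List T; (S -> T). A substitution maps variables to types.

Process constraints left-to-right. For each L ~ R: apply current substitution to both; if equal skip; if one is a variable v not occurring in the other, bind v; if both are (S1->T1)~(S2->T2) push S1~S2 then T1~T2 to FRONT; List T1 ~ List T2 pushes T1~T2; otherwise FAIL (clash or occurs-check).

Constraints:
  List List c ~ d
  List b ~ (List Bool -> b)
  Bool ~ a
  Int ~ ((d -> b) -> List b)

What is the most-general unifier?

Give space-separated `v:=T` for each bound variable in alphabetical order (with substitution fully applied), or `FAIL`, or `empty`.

step 1: unify List List c ~ d  [subst: {-} | 3 pending]
  bind d := List List c
step 2: unify List b ~ (List Bool -> b)  [subst: {d:=List List c} | 2 pending]
  clash: List b vs (List Bool -> b)

Answer: FAIL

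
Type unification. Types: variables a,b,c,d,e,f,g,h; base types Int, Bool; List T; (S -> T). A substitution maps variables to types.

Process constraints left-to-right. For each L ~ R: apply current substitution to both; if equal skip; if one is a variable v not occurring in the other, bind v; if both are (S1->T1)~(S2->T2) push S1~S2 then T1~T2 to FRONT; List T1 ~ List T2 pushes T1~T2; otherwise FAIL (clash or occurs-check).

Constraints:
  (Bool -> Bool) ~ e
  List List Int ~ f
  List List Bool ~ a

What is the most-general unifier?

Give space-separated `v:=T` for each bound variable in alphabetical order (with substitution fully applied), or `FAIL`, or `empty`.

step 1: unify (Bool -> Bool) ~ e  [subst: {-} | 2 pending]
  bind e := (Bool -> Bool)
step 2: unify List List Int ~ f  [subst: {e:=(Bool -> Bool)} | 1 pending]
  bind f := List List Int
step 3: unify List List Bool ~ a  [subst: {e:=(Bool -> Bool), f:=List List Int} | 0 pending]
  bind a := List List Bool

Answer: a:=List List Bool e:=(Bool -> Bool) f:=List List Int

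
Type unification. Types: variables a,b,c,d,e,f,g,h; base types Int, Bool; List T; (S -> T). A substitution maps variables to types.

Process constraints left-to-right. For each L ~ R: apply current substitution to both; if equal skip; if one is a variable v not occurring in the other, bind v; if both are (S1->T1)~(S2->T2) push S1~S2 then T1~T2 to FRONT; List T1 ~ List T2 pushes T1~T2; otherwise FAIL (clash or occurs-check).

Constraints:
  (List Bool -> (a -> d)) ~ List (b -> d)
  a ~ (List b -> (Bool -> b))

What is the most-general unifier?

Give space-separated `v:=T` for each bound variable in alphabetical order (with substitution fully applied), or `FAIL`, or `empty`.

Answer: FAIL

Derivation:
step 1: unify (List Bool -> (a -> d)) ~ List (b -> d)  [subst: {-} | 1 pending]
  clash: (List Bool -> (a -> d)) vs List (b -> d)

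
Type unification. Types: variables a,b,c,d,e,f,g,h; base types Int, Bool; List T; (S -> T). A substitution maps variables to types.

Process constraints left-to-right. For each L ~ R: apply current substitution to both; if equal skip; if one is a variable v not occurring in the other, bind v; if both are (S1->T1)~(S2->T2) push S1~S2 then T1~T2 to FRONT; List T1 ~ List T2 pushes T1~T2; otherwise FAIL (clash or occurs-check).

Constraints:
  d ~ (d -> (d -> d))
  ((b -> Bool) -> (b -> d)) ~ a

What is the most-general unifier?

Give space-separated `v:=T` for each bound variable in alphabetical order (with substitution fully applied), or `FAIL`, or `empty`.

Answer: FAIL

Derivation:
step 1: unify d ~ (d -> (d -> d))  [subst: {-} | 1 pending]
  occurs-check fail: d in (d -> (d -> d))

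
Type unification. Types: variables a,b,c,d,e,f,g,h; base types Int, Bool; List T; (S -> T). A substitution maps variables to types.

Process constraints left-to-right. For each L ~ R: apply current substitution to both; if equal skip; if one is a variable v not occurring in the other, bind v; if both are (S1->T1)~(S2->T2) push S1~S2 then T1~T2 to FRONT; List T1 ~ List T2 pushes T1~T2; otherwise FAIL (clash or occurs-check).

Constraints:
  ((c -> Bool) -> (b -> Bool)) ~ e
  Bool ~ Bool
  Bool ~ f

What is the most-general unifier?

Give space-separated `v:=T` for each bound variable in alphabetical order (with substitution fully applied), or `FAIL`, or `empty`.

Answer: e:=((c -> Bool) -> (b -> Bool)) f:=Bool

Derivation:
step 1: unify ((c -> Bool) -> (b -> Bool)) ~ e  [subst: {-} | 2 pending]
  bind e := ((c -> Bool) -> (b -> Bool))
step 2: unify Bool ~ Bool  [subst: {e:=((c -> Bool) -> (b -> Bool))} | 1 pending]
  -> identical, skip
step 3: unify Bool ~ f  [subst: {e:=((c -> Bool) -> (b -> Bool))} | 0 pending]
  bind f := Bool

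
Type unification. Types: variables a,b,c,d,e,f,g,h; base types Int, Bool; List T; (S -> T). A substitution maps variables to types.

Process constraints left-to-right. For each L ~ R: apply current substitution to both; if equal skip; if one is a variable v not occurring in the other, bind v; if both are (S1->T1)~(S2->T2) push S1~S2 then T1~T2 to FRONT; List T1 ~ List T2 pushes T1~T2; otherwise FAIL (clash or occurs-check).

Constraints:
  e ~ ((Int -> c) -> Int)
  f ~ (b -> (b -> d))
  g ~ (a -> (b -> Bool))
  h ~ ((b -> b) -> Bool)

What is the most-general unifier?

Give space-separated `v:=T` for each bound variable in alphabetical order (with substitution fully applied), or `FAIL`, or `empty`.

step 1: unify e ~ ((Int -> c) -> Int)  [subst: {-} | 3 pending]
  bind e := ((Int -> c) -> Int)
step 2: unify f ~ (b -> (b -> d))  [subst: {e:=((Int -> c) -> Int)} | 2 pending]
  bind f := (b -> (b -> d))
step 3: unify g ~ (a -> (b -> Bool))  [subst: {e:=((Int -> c) -> Int), f:=(b -> (b -> d))} | 1 pending]
  bind g := (a -> (b -> Bool))
step 4: unify h ~ ((b -> b) -> Bool)  [subst: {e:=((Int -> c) -> Int), f:=(b -> (b -> d)), g:=(a -> (b -> Bool))} | 0 pending]
  bind h := ((b -> b) -> Bool)

Answer: e:=((Int -> c) -> Int) f:=(b -> (b -> d)) g:=(a -> (b -> Bool)) h:=((b -> b) -> Bool)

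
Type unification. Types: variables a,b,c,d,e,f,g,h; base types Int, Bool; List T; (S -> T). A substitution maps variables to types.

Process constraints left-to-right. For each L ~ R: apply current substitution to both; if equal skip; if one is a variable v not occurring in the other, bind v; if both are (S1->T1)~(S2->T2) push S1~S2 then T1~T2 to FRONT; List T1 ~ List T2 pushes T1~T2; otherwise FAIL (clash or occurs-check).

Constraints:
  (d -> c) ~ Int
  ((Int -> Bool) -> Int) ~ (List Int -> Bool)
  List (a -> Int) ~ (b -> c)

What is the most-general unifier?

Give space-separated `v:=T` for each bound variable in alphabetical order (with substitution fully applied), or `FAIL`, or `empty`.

Answer: FAIL

Derivation:
step 1: unify (d -> c) ~ Int  [subst: {-} | 2 pending]
  clash: (d -> c) vs Int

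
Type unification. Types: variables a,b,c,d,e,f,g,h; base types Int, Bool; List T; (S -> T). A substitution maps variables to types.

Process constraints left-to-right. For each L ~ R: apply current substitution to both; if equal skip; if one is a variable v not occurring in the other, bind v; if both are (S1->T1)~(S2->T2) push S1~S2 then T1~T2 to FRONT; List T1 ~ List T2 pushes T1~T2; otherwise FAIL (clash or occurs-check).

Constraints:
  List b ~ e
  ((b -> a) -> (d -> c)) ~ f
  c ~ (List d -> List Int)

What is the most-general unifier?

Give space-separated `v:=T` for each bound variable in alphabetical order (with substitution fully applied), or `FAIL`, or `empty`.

Answer: c:=(List d -> List Int) e:=List b f:=((b -> a) -> (d -> (List d -> List Int)))

Derivation:
step 1: unify List b ~ e  [subst: {-} | 2 pending]
  bind e := List b
step 2: unify ((b -> a) -> (d -> c)) ~ f  [subst: {e:=List b} | 1 pending]
  bind f := ((b -> a) -> (d -> c))
step 3: unify c ~ (List d -> List Int)  [subst: {e:=List b, f:=((b -> a) -> (d -> c))} | 0 pending]
  bind c := (List d -> List Int)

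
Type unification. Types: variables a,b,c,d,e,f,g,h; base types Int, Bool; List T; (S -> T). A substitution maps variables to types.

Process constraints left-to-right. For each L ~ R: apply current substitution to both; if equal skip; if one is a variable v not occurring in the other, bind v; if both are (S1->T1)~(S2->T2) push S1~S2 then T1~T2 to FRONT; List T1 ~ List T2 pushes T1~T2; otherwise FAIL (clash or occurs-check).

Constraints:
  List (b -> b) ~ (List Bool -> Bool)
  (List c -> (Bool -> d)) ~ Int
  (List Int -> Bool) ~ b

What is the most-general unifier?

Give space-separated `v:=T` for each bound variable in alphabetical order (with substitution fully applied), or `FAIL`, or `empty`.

step 1: unify List (b -> b) ~ (List Bool -> Bool)  [subst: {-} | 2 pending]
  clash: List (b -> b) vs (List Bool -> Bool)

Answer: FAIL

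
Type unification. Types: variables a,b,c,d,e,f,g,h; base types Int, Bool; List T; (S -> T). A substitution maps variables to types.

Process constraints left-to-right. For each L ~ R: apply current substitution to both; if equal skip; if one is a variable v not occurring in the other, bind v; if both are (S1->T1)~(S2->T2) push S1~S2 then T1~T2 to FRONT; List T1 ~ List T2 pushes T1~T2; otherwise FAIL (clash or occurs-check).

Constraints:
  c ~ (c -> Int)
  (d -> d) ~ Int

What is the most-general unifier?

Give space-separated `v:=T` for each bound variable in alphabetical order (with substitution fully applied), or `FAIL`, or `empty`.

step 1: unify c ~ (c -> Int)  [subst: {-} | 1 pending]
  occurs-check fail: c in (c -> Int)

Answer: FAIL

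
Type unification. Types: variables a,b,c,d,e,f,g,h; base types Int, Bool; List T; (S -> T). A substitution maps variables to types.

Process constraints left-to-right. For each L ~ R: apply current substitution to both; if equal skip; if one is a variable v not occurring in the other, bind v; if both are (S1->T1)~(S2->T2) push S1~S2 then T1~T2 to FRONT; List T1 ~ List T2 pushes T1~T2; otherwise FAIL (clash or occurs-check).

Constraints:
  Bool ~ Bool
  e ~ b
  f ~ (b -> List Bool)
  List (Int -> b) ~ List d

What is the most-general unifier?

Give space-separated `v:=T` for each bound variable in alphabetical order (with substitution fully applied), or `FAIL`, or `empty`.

step 1: unify Bool ~ Bool  [subst: {-} | 3 pending]
  -> identical, skip
step 2: unify e ~ b  [subst: {-} | 2 pending]
  bind e := b
step 3: unify f ~ (b -> List Bool)  [subst: {e:=b} | 1 pending]
  bind f := (b -> List Bool)
step 4: unify List (Int -> b) ~ List d  [subst: {e:=b, f:=(b -> List Bool)} | 0 pending]
  -> decompose List: push (Int -> b)~d
step 5: unify (Int -> b) ~ d  [subst: {e:=b, f:=(b -> List Bool)} | 0 pending]
  bind d := (Int -> b)

Answer: d:=(Int -> b) e:=b f:=(b -> List Bool)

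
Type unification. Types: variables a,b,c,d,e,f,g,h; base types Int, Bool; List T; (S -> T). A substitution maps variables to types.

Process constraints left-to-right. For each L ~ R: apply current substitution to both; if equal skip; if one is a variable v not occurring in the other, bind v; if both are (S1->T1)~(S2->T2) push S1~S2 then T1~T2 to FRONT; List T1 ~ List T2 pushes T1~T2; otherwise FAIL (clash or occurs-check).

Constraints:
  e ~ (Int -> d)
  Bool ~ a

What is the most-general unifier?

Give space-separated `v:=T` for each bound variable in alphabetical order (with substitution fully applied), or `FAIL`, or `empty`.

step 1: unify e ~ (Int -> d)  [subst: {-} | 1 pending]
  bind e := (Int -> d)
step 2: unify Bool ~ a  [subst: {e:=(Int -> d)} | 0 pending]
  bind a := Bool

Answer: a:=Bool e:=(Int -> d)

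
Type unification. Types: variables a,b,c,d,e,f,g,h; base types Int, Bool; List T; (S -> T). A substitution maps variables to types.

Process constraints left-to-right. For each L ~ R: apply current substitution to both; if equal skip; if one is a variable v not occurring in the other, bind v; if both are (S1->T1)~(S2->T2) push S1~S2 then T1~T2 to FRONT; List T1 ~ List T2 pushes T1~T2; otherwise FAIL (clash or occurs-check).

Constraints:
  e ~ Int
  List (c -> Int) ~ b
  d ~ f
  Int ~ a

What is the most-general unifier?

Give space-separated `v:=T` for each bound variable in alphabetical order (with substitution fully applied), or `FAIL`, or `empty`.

step 1: unify e ~ Int  [subst: {-} | 3 pending]
  bind e := Int
step 2: unify List (c -> Int) ~ b  [subst: {e:=Int} | 2 pending]
  bind b := List (c -> Int)
step 3: unify d ~ f  [subst: {e:=Int, b:=List (c -> Int)} | 1 pending]
  bind d := f
step 4: unify Int ~ a  [subst: {e:=Int, b:=List (c -> Int), d:=f} | 0 pending]
  bind a := Int

Answer: a:=Int b:=List (c -> Int) d:=f e:=Int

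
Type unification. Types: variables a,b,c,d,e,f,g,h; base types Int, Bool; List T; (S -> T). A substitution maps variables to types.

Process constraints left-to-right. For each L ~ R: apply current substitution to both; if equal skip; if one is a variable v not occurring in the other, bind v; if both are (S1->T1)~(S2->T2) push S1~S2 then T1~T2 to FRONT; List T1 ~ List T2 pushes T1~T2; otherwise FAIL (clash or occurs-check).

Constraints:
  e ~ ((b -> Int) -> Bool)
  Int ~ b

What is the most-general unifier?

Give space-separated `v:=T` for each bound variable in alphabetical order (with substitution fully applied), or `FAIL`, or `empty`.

Answer: b:=Int e:=((Int -> Int) -> Bool)

Derivation:
step 1: unify e ~ ((b -> Int) -> Bool)  [subst: {-} | 1 pending]
  bind e := ((b -> Int) -> Bool)
step 2: unify Int ~ b  [subst: {e:=((b -> Int) -> Bool)} | 0 pending]
  bind b := Int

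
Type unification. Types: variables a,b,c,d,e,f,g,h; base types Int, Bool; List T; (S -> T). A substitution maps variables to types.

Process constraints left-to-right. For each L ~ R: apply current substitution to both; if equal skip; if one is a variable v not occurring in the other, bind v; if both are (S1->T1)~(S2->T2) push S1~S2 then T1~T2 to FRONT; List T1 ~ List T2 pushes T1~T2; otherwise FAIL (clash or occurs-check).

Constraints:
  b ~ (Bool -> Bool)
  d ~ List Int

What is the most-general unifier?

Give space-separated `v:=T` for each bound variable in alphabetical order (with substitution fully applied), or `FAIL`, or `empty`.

step 1: unify b ~ (Bool -> Bool)  [subst: {-} | 1 pending]
  bind b := (Bool -> Bool)
step 2: unify d ~ List Int  [subst: {b:=(Bool -> Bool)} | 0 pending]
  bind d := List Int

Answer: b:=(Bool -> Bool) d:=List Int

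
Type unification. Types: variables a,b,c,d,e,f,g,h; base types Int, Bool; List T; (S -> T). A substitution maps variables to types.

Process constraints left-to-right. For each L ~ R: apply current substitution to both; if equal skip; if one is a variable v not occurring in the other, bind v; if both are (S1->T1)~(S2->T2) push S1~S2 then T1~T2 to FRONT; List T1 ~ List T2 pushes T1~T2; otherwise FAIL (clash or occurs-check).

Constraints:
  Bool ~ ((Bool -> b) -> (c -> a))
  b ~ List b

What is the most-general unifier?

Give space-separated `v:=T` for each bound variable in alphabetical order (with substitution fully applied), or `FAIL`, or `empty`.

Answer: FAIL

Derivation:
step 1: unify Bool ~ ((Bool -> b) -> (c -> a))  [subst: {-} | 1 pending]
  clash: Bool vs ((Bool -> b) -> (c -> a))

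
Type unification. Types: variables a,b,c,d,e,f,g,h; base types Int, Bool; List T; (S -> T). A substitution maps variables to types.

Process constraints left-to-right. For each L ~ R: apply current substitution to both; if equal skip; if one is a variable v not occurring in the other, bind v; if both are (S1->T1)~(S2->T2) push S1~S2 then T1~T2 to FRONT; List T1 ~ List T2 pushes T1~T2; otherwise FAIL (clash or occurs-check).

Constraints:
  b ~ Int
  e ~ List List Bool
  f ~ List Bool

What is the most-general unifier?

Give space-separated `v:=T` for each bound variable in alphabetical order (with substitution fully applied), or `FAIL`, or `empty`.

Answer: b:=Int e:=List List Bool f:=List Bool

Derivation:
step 1: unify b ~ Int  [subst: {-} | 2 pending]
  bind b := Int
step 2: unify e ~ List List Bool  [subst: {b:=Int} | 1 pending]
  bind e := List List Bool
step 3: unify f ~ List Bool  [subst: {b:=Int, e:=List List Bool} | 0 pending]
  bind f := List Bool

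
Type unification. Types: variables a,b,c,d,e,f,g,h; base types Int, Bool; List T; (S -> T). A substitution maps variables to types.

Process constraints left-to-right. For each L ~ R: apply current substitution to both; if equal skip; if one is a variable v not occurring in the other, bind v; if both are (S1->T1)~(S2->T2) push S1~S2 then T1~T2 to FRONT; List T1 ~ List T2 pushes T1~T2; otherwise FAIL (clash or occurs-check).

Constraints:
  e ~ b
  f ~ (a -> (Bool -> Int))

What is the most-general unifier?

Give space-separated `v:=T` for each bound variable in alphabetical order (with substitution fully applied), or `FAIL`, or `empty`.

step 1: unify e ~ b  [subst: {-} | 1 pending]
  bind e := b
step 2: unify f ~ (a -> (Bool -> Int))  [subst: {e:=b} | 0 pending]
  bind f := (a -> (Bool -> Int))

Answer: e:=b f:=(a -> (Bool -> Int))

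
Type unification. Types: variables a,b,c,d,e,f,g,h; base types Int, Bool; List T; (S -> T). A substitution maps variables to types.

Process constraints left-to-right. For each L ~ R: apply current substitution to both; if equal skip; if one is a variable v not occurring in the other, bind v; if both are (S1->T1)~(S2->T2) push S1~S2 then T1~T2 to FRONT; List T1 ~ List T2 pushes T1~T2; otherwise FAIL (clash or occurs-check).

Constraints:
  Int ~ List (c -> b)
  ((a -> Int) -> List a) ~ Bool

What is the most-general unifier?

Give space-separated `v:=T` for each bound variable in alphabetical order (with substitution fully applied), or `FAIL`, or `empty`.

Answer: FAIL

Derivation:
step 1: unify Int ~ List (c -> b)  [subst: {-} | 1 pending]
  clash: Int vs List (c -> b)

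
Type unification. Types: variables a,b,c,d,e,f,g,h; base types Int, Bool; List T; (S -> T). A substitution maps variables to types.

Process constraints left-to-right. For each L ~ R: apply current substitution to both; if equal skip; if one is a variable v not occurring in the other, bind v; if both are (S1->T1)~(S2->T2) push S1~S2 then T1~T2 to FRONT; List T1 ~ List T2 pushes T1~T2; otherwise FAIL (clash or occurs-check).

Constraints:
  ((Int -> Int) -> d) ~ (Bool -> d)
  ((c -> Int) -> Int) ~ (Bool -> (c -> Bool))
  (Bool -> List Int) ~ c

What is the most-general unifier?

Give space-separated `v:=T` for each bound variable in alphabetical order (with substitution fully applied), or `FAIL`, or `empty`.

step 1: unify ((Int -> Int) -> d) ~ (Bool -> d)  [subst: {-} | 2 pending]
  -> decompose arrow: push (Int -> Int)~Bool, d~d
step 2: unify (Int -> Int) ~ Bool  [subst: {-} | 3 pending]
  clash: (Int -> Int) vs Bool

Answer: FAIL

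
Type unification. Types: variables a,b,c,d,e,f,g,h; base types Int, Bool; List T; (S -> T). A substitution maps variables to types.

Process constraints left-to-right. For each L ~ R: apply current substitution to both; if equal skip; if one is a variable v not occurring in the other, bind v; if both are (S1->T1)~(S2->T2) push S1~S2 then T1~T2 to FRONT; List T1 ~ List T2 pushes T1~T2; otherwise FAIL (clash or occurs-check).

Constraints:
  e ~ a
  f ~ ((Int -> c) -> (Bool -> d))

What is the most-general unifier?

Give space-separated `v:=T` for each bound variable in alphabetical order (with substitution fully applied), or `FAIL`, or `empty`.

step 1: unify e ~ a  [subst: {-} | 1 pending]
  bind e := a
step 2: unify f ~ ((Int -> c) -> (Bool -> d))  [subst: {e:=a} | 0 pending]
  bind f := ((Int -> c) -> (Bool -> d))

Answer: e:=a f:=((Int -> c) -> (Bool -> d))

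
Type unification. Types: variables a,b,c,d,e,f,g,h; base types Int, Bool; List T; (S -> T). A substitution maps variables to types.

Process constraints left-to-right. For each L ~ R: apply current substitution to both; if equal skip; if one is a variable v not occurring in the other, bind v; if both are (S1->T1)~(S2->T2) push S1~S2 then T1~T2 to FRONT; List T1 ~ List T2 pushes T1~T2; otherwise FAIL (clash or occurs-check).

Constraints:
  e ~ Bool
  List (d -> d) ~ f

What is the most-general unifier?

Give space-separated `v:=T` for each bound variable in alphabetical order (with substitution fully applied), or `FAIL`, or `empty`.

Answer: e:=Bool f:=List (d -> d)

Derivation:
step 1: unify e ~ Bool  [subst: {-} | 1 pending]
  bind e := Bool
step 2: unify List (d -> d) ~ f  [subst: {e:=Bool} | 0 pending]
  bind f := List (d -> d)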